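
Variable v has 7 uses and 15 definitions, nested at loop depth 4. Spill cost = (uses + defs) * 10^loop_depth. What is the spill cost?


uses + defs = 7 + 15 = 22
10^4 = 10000
Spill cost = 22 * 10000 = 220000

220000


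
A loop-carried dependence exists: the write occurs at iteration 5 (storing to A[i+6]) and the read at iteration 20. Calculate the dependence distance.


Distance = read iteration - write iteration
= 20 - 5 = 15

15


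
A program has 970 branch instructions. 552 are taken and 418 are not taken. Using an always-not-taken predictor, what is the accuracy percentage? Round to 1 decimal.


Predictor: always-not-taken
Correct predictions = 418
Accuracy = 418 / 970 * 100 = 43.1%

43.1


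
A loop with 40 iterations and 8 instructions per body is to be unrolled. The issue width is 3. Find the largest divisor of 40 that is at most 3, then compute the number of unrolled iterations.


Largest divisor of 40 <= 3 is 2
New iterations = 40 / 2 = 20

20


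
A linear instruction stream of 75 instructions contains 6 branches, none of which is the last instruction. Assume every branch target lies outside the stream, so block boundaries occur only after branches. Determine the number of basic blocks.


With no in-sequence branch targets, the leaders are the first instruction plus the instruction after each branch.
Number of basic blocks = branches + 1
= 6 + 1 = 7

7


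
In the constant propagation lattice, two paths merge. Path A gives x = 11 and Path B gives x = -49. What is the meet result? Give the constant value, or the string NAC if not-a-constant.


Meet operation: if both paths give the same constant, result is that constant; if they differ, result is NAC (not-a-constant).
Path A: 11, Path B: -49 -> differ
Result: not-a-constant -> NAC

NAC


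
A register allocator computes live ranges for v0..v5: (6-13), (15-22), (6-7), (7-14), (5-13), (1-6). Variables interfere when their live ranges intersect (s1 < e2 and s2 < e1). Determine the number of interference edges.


Check all pairs for overlapping intervals.
Two intervals (s1,e1) and (s2,e2) overlap if s1 < e2 and s2 < e1.
v0 (6-13) vs v1..v5: overlaps v2, v3, v4 -> 3
v1 (15-22) vs v2..v5: overlaps none -> 0
v2 (6-7) vs v3..v5: overlaps v4 -> 1
v3 (7-14) vs v4..v5: overlaps v4 -> 1
v4 (5-13) vs v5: overlaps v5 -> 1
Total overlapping pairs = 3 + 0 + 1 + 1 + 1 = 6

6


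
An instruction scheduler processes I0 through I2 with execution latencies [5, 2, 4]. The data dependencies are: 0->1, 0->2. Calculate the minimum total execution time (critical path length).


Compute longest path through dependency graph: dist(Ik) = max over predecessors of dist + latency(Ik).
dist(I0) = latency 5 = 5
dist(I1) = dist(I0) + 2 = 5 + 2 = 7
dist(I2) = dist(I0) + 4 = 5 + 4 = 9
Critical path = max dist = 9

9


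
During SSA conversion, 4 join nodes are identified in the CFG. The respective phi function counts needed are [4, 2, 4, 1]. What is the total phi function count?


Total phi functions = sum of phi functions at each join node
= 4 + 2 + 4 + 1 = 11

11


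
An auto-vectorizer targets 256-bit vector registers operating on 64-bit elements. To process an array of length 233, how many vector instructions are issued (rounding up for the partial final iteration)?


Width = 256 / 64 = 4 elements per vector op
Iterations = ceil(233 / 4) = 59

59


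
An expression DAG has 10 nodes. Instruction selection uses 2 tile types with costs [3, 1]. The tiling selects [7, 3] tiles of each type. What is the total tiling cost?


Total cost = sum(count_i * cost_i)
= 7*3 + 3*1
= 24

24


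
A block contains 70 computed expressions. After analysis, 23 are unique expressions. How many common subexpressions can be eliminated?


CSE count = total expressions - unique expressions
= 70 - 23 = 47

47


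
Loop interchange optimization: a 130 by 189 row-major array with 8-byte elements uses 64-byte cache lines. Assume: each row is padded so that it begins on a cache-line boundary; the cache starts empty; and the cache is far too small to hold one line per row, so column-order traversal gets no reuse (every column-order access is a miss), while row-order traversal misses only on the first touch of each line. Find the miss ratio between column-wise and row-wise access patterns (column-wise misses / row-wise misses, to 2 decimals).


Each row occupies 189 * 8 = 1512 bytes and starts on a line boundary, so it spans ceil(1512 / 64) = 24 cache lines.
Row-major traversal misses (one per line touched): 130 * ceil(189 * 8 / 64) = 3120
Column-major traversal misses (no reuse, every access misses): 130 * 189 = 24570
Ratio = 24570 / 3120 = 7.88

7.88


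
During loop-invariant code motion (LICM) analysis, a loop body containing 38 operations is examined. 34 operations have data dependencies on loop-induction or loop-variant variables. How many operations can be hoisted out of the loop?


Invariant candidates = total - loop-dependent
= 38 - 34 = 4

4


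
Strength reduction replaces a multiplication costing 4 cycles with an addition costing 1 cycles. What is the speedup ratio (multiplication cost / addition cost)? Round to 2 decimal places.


Ratio = mult_cost / add_cost = 4 / 1 = 4.0

4.0


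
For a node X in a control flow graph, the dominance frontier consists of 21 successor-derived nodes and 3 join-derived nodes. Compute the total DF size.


DF(X) = direct successor contributions + join point contributions
= 21 + 3 = 24

24


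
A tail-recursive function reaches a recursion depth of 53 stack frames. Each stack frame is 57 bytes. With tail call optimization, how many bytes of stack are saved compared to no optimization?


Without TCO: 53 * 57 = 3021 bytes
With TCO: reuse 1 frame = 57 bytes
Savings = 3021 - 57 = 2964

2964


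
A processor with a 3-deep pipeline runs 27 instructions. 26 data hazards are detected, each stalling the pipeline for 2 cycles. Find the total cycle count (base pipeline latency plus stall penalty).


Base cycles = 3 + 27 - 1 = 29
Total stalls = 26 * 2 = 52
Total = 29 + 52 = 81

81


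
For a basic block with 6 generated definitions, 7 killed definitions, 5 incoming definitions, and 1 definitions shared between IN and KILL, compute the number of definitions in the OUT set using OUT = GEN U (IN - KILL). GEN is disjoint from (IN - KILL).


IN - KILL: 5 - 1 = 4 surviving definitions
OUT = GEN + surviving = 6 + 4 = 10

10


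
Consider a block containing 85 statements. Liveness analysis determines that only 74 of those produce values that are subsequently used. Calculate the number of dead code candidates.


Dead code = total statements - live definitions
= 85 - 74 = 11

11


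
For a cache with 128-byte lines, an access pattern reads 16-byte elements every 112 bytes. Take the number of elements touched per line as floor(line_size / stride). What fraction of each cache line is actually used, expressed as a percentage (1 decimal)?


Elements per cache line = floor(128 / 112) = 1
Bytes used = 1 * 16 = 16
Utilization = 16 / 128 * 100 = 12.5%

12.5


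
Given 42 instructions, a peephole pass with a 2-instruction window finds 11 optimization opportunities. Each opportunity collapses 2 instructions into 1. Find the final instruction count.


Each match removes 1 instructions.
Total removed = 11 * 1 = 11
Remaining = 42 - 11 = 31

31


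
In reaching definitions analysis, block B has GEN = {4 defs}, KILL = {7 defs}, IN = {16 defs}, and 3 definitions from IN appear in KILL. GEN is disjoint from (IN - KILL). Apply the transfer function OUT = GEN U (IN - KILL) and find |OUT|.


IN - KILL: 16 - 3 = 13 surviving definitions
OUT = GEN + surviving = 4 + 13 = 17

17


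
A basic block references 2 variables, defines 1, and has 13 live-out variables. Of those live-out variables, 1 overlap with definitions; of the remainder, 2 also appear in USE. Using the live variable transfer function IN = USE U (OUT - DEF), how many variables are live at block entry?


OUT - DEF: 13 - 1 = 12
|IN| = |USE| + |OUT - DEF| - |USE ∩ (OUT - DEF)| = 2 + 12 - 2 = 12

12


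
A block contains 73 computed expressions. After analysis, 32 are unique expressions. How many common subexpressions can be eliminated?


CSE count = total expressions - unique expressions
= 73 - 32 = 41

41


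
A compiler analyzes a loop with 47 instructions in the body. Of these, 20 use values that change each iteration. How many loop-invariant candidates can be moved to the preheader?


Invariant candidates = total - loop-dependent
= 47 - 20 = 27

27


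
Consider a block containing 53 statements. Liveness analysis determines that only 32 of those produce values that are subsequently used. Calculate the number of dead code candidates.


Dead code = total statements - live definitions
= 53 - 32 = 21

21


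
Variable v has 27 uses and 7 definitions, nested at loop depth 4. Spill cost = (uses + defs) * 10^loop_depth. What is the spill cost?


uses + defs = 27 + 7 = 34
10^4 = 10000
Spill cost = 34 * 10000 = 340000

340000


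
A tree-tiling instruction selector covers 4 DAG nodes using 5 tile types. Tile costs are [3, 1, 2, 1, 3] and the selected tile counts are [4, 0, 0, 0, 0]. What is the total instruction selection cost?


Total cost = sum(count_i * cost_i)
= 4*3 + 0*1 + 0*2 + 0*1 + 0*3
= 12

12


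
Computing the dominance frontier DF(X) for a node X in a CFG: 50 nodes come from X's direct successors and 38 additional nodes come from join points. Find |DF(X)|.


DF(X) = direct successor contributions + join point contributions
= 50 + 38 = 88

88


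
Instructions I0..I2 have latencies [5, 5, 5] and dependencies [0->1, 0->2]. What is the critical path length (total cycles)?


Compute longest path through dependency graph: dist(Ik) = max over predecessors of dist + latency(Ik).
dist(I0) = latency 5 = 5
dist(I1) = dist(I0) + 5 = 5 + 5 = 10
dist(I2) = dist(I0) + 5 = 5 + 5 = 10
Critical path = max dist = 10

10


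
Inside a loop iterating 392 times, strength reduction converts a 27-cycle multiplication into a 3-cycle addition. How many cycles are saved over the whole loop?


Per-iteration saving = 27 - 3 = 24
Total saved = 392 * 24 = 9408

9408


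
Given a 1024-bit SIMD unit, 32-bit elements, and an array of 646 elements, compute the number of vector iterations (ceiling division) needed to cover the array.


Width = 1024 / 32 = 32 elements per vector op
Iterations = ceil(646 / 32) = 21

21


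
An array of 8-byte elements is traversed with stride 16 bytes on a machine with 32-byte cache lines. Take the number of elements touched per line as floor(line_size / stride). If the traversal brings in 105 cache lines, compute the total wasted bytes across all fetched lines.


Elements per line = floor(32 / 16) = 2
Bytes used per line = 2 * 8 = 16
Wasted per line = 32 - 16 = 16
Total wasted = 16 * 105 = 1680

1680


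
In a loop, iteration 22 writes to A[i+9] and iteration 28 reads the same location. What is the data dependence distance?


Distance = read iteration - write iteration
= 28 - 22 = 6

6


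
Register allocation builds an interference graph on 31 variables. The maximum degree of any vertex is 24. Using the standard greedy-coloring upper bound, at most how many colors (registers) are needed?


Greedy coloring never needs more than (max_degree + 1) colors: when coloring a vertex, at most max_degree neighbors are already colored.
Upper bound = 24 + 1 = 25

25


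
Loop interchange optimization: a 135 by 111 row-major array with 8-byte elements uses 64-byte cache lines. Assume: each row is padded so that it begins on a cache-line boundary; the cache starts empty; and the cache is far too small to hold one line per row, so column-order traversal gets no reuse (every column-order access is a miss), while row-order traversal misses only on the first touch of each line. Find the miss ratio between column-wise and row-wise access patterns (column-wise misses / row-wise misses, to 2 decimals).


Each row occupies 111 * 8 = 888 bytes and starts on a line boundary, so it spans ceil(888 / 64) = 14 cache lines.
Row-major traversal misses (one per line touched): 135 * ceil(111 * 8 / 64) = 1890
Column-major traversal misses (no reuse, every access misses): 135 * 111 = 14985
Ratio = 14985 / 1890 = 7.93

7.93


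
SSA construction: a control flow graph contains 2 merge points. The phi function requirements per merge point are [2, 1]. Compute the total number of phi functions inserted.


Total phi functions = sum of phi functions at each join node
= 2 + 1 = 3

3


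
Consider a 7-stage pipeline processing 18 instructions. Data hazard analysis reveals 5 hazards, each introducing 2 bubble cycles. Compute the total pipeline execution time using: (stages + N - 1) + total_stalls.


Base cycles = 7 + 18 - 1 = 24
Total stalls = 5 * 2 = 10
Total = 24 + 10 = 34

34


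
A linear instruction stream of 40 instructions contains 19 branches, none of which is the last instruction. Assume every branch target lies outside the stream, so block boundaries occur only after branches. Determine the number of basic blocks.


With no in-sequence branch targets, the leaders are the first instruction plus the instruction after each branch.
Number of basic blocks = branches + 1
= 19 + 1 = 20

20


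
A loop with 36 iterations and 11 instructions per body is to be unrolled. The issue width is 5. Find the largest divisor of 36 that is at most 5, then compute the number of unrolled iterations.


Largest divisor of 36 <= 5 is 4
New iterations = 36 / 4 = 9

9


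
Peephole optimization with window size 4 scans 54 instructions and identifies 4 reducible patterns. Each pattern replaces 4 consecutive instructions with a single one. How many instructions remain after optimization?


Each match removes 3 instructions.
Total removed = 4 * 3 = 12
Remaining = 54 - 12 = 42

42


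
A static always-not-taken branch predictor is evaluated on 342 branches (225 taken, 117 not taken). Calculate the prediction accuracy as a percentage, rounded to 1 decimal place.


Predictor: always-not-taken
Correct predictions = 117
Accuracy = 117 / 342 * 100 = 34.2%

34.2


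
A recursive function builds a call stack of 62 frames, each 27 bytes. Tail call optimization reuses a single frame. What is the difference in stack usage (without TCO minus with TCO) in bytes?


Without TCO: 62 * 27 = 1674 bytes
With TCO: reuse 1 frame = 27 bytes
Savings = 1674 - 27 = 1647

1647


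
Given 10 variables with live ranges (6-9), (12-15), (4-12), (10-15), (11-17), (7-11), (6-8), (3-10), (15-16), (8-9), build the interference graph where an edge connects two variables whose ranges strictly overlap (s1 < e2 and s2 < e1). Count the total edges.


Check all pairs for overlapping intervals.
Two intervals (s1,e1) and (s2,e2) overlap if s1 < e2 and s2 < e1.
v0 (6-9) vs v1..v9: overlaps v2, v5, v6, v7, v9 -> 5
v1 (12-15) vs v2..v9: overlaps v3, v4 -> 2
v2 (4-12) vs v3..v9: overlaps v3, v4, v5, v6, v7, v9 -> 6
v3 (10-15) vs v4..v9: overlaps v4, v5 -> 2
v4 (11-17) vs v5..v9: overlaps v8 -> 1
v5 (7-11) vs v6..v9: overlaps v6, v7, v9 -> 3
v6 (6-8) vs v7..v9: overlaps v7 -> 1
v7 (3-10) vs v8..v9: overlaps v9 -> 1
v8 (15-16) vs v9: overlaps none -> 0
Total overlapping pairs = 5 + 2 + 6 + 2 + 1 + 3 + 1 + 1 + 0 = 21

21


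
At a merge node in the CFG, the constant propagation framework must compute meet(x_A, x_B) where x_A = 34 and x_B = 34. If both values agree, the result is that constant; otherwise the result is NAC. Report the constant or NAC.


Meet operation: if both paths give the same constant, result is that constant; if they differ, result is NAC (not-a-constant).
Path A: 34, Path B: 34 -> equal
Result: constant -> 34

34


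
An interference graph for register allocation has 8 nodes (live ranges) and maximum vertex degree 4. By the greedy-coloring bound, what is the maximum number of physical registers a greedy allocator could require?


Greedy coloring never needs more than (max_degree + 1) colors: when coloring a vertex, at most max_degree neighbors are already colored.
Upper bound = 4 + 1 = 5

5


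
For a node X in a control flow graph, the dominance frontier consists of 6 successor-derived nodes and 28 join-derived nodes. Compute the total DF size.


DF(X) = direct successor contributions + join point contributions
= 6 + 28 = 34

34


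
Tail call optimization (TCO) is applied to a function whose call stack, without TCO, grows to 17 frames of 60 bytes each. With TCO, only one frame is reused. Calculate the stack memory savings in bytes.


Without TCO: 17 * 60 = 1020 bytes
With TCO: reuse 1 frame = 60 bytes
Savings = 1020 - 60 = 960

960


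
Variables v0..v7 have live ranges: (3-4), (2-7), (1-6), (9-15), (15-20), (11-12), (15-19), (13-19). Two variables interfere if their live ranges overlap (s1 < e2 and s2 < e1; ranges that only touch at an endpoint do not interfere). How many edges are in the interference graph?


Check all pairs for overlapping intervals.
Two intervals (s1,e1) and (s2,e2) overlap if s1 < e2 and s2 < e1.
v0 (3-4) vs v1..v7: overlaps v1, v2 -> 2
v1 (2-7) vs v2..v7: overlaps v2 -> 1
v2 (1-6) vs v3..v7: overlaps none -> 0
v3 (9-15) vs v4..v7: overlaps v5, v7 -> 2
v4 (15-20) vs v5..v7: overlaps v6, v7 -> 2
v5 (11-12) vs v6..v7: overlaps none -> 0
v6 (15-19) vs v7: overlaps v7 -> 1
Total overlapping pairs = 2 + 1 + 0 + 2 + 2 + 0 + 1 = 8

8


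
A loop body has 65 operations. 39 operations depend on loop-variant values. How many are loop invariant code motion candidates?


Invariant candidates = total - loop-dependent
= 65 - 39 = 26

26


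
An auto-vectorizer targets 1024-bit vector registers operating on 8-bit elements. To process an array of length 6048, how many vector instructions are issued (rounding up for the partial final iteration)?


Width = 1024 / 8 = 128 elements per vector op
Iterations = ceil(6048 / 128) = 48

48


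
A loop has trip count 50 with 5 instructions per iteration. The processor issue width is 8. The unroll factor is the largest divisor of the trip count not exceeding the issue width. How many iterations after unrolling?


Largest divisor of 50 <= 8 is 5
New iterations = 50 / 5 = 10

10


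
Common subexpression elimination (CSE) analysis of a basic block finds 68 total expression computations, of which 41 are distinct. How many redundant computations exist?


CSE count = total expressions - unique expressions
= 68 - 41 = 27

27


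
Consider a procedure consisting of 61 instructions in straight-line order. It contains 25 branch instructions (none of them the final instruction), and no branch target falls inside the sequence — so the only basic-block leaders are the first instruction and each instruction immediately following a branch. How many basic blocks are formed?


With no in-sequence branch targets, the leaders are the first instruction plus the instruction after each branch.
Number of basic blocks = branches + 1
= 25 + 1 = 26

26


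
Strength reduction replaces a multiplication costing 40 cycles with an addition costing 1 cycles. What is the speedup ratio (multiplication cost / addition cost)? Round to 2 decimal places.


Ratio = mult_cost / add_cost = 40 / 1 = 40.0

40.0


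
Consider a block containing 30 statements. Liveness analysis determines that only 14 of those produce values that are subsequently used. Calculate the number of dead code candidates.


Dead code = total statements - live definitions
= 30 - 14 = 16

16


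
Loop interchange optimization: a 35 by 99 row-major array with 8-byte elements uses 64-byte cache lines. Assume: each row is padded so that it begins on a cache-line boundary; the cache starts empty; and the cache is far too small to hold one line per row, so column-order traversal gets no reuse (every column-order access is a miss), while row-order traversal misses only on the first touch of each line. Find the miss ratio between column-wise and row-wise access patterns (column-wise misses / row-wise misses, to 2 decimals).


Each row occupies 99 * 8 = 792 bytes and starts on a line boundary, so it spans ceil(792 / 64) = 13 cache lines.
Row-major traversal misses (one per line touched): 35 * ceil(99 * 8 / 64) = 455
Column-major traversal misses (no reuse, every access misses): 35 * 99 = 3465
Ratio = 3465 / 455 = 7.62

7.62


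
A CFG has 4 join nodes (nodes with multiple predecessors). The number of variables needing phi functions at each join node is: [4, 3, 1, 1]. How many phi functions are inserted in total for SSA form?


Total phi functions = sum of phi functions at each join node
= 4 + 3 + 1 + 1 = 9

9


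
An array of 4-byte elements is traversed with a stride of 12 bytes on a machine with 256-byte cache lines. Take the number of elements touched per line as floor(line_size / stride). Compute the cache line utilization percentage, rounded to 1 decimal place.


Elements per cache line = floor(256 / 12) = 21
Bytes used = 21 * 4 = 84
Utilization = 84 / 256 * 100 = 32.8%

32.8


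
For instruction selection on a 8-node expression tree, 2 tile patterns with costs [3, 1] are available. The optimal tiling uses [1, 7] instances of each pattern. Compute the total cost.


Total cost = sum(count_i * cost_i)
= 1*3 + 7*1
= 10

10


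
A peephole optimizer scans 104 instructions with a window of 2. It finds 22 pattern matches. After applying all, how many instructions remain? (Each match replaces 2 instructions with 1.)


Each match removes 1 instructions.
Total removed = 22 * 1 = 22
Remaining = 104 - 22 = 82

82


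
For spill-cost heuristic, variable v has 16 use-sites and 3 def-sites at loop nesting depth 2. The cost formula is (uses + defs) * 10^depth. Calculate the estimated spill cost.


uses + defs = 16 + 3 = 19
10^2 = 100
Spill cost = 19 * 100 = 1900

1900


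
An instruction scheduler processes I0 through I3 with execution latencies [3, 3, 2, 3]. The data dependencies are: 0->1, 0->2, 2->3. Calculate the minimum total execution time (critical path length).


Compute longest path through dependency graph: dist(Ik) = max over predecessors of dist + latency(Ik).
dist(I0) = latency 3 = 3
dist(I1) = dist(I0) + 3 = 3 + 3 = 6
dist(I2) = dist(I0) + 2 = 3 + 2 = 5
dist(I3) = dist(I2) + 3 = 5 + 3 = 8
Critical path = max dist = 8

8


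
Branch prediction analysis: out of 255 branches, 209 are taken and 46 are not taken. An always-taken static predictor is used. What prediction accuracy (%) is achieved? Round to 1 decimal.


Predictor: always-taken
Correct predictions = 209
Accuracy = 209 / 255 * 100 = 82.0%

82.0


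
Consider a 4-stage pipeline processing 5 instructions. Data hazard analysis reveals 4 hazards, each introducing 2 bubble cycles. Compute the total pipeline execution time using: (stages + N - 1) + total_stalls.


Base cycles = 4 + 5 - 1 = 8
Total stalls = 4 * 2 = 8
Total = 8 + 8 = 16

16


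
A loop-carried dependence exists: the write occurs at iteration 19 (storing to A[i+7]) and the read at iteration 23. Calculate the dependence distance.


Distance = read iteration - write iteration
= 23 - 19 = 4

4


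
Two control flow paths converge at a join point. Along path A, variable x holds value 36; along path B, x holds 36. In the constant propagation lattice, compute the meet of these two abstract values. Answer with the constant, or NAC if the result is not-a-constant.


Meet operation: if both paths give the same constant, result is that constant; if they differ, result is NAC (not-a-constant).
Path A: 36, Path B: 36 -> equal
Result: constant -> 36

36


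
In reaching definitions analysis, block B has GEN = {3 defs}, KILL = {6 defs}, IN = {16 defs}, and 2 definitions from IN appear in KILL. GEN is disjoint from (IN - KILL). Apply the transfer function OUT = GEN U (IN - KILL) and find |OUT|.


IN - KILL: 16 - 2 = 14 surviving definitions
OUT = GEN + surviving = 3 + 14 = 17

17


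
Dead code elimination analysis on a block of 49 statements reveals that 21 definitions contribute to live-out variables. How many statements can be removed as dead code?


Dead code = total statements - live definitions
= 49 - 21 = 28

28


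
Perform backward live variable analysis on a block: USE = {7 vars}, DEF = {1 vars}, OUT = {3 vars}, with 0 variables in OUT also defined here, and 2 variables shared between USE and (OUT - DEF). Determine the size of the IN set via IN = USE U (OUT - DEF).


OUT - DEF: 3 - 0 = 3
|IN| = |USE| + |OUT - DEF| - |USE ∩ (OUT - DEF)| = 7 + 3 - 2 = 8

8


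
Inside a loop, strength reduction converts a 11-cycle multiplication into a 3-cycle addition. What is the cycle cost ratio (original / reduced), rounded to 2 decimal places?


Ratio = mult_cost / add_cost = 11 / 3 = 3.67

3.67


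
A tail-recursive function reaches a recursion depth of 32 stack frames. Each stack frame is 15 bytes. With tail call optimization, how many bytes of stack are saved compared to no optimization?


Without TCO: 32 * 15 = 480 bytes
With TCO: reuse 1 frame = 15 bytes
Savings = 480 - 15 = 465

465


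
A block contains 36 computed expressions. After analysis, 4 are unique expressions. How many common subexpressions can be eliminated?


CSE count = total expressions - unique expressions
= 36 - 4 = 32

32


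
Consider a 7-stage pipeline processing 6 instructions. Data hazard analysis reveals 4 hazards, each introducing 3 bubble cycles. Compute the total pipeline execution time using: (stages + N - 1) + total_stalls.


Base cycles = 7 + 6 - 1 = 12
Total stalls = 4 * 3 = 12
Total = 12 + 12 = 24

24


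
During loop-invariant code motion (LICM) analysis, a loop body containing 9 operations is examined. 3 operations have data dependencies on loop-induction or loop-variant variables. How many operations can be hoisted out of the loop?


Invariant candidates = total - loop-dependent
= 9 - 3 = 6

6


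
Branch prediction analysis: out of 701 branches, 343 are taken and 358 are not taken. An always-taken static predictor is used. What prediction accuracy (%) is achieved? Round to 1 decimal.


Predictor: always-taken
Correct predictions = 343
Accuracy = 343 / 701 * 100 = 48.9%

48.9


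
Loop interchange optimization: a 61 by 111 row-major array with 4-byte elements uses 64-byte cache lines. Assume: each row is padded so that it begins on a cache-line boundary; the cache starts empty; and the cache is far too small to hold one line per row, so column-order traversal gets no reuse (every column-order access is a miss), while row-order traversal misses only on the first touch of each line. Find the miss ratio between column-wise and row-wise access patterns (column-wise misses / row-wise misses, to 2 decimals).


Each row occupies 111 * 4 = 444 bytes and starts on a line boundary, so it spans ceil(444 / 64) = 7 cache lines.
Row-major traversal misses (one per line touched): 61 * ceil(111 * 4 / 64) = 427
Column-major traversal misses (no reuse, every access misses): 61 * 111 = 6771
Ratio = 6771 / 427 = 15.86

15.86


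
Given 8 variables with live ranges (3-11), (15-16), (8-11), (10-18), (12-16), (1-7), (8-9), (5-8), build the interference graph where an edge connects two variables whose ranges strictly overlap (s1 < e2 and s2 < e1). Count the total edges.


Check all pairs for overlapping intervals.
Two intervals (s1,e1) and (s2,e2) overlap if s1 < e2 and s2 < e1.
v0 (3-11) vs v1..v7: overlaps v2, v3, v5, v6, v7 -> 5
v1 (15-16) vs v2..v7: overlaps v3, v4 -> 2
v2 (8-11) vs v3..v7: overlaps v3, v6 -> 2
v3 (10-18) vs v4..v7: overlaps v4 -> 1
v4 (12-16) vs v5..v7: overlaps none -> 0
v5 (1-7) vs v6..v7: overlaps v7 -> 1
v6 (8-9) vs v7: overlaps none -> 0
Total overlapping pairs = 5 + 2 + 2 + 1 + 0 + 1 + 0 = 11

11


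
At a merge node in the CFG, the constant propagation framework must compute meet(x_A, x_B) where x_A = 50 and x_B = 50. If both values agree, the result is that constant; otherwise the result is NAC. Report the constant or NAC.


Meet operation: if both paths give the same constant, result is that constant; if they differ, result is NAC (not-a-constant).
Path A: 50, Path B: 50 -> equal
Result: constant -> 50

50


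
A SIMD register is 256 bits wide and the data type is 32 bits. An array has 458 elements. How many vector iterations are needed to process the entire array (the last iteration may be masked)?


Width = 256 / 32 = 8 elements per vector op
Iterations = ceil(458 / 8) = 58

58


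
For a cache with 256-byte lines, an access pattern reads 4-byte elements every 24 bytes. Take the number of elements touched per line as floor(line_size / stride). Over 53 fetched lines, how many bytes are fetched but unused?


Elements per line = floor(256 / 24) = 10
Bytes used per line = 10 * 4 = 40
Wasted per line = 256 - 40 = 216
Total wasted = 216 * 53 = 11448

11448


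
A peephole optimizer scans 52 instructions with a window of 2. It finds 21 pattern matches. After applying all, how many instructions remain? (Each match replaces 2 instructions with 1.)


Each match removes 1 instructions.
Total removed = 21 * 1 = 21
Remaining = 52 - 21 = 31

31


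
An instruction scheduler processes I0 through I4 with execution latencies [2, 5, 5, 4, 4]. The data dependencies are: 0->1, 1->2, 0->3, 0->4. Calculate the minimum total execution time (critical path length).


Compute longest path through dependency graph: dist(Ik) = max over predecessors of dist + latency(Ik).
dist(I0) = latency 2 = 2
dist(I1) = dist(I0) + 5 = 2 + 5 = 7
dist(I2) = dist(I1) + 5 = 7 + 5 = 12
dist(I3) = dist(I0) + 4 = 2 + 4 = 6
dist(I4) = dist(I0) + 4 = 2 + 4 = 6
Critical path = max dist = 12

12


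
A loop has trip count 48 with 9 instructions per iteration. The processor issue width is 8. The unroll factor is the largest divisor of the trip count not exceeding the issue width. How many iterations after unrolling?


Largest divisor of 48 <= 8 is 8
New iterations = 48 / 8 = 6

6


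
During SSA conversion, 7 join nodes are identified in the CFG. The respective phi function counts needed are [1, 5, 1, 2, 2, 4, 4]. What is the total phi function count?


Total phi functions = sum of phi functions at each join node
= 1 + 5 + 1 + 2 + 2 + 4 + 4 = 19

19


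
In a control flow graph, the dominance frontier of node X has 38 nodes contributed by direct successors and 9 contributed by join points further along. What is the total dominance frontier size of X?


DF(X) = direct successor contributions + join point contributions
= 38 + 9 = 47

47


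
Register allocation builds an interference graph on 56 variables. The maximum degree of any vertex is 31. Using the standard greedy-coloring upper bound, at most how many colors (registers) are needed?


Greedy coloring never needs more than (max_degree + 1) colors: when coloring a vertex, at most max_degree neighbors are already colored.
Upper bound = 31 + 1 = 32

32


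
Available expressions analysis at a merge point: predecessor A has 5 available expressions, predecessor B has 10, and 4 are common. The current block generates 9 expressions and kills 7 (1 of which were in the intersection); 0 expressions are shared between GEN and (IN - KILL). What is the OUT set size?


IN = intersection of predecessors = 4
IN - KILL = 4 - 1 = 3
|OUT| = |GEN| + |IN - KILL| - |GEN ∩ (IN - KILL)| = 9 + 3 - 0 = 12

12


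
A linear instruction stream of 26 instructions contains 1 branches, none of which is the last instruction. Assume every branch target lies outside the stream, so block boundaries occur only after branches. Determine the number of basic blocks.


With no in-sequence branch targets, the leaders are the first instruction plus the instruction after each branch.
Number of basic blocks = branches + 1
= 1 + 1 = 2

2


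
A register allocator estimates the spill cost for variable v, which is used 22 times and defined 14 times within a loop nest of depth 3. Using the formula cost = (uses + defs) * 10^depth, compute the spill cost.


uses + defs = 22 + 14 = 36
10^3 = 1000
Spill cost = 36 * 1000 = 36000

36000


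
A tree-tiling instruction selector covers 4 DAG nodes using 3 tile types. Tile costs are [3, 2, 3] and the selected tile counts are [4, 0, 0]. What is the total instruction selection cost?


Total cost = sum(count_i * cost_i)
= 4*3 + 0*2 + 0*3
= 12

12


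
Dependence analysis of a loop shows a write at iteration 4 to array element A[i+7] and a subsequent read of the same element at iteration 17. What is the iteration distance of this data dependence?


Distance = read iteration - write iteration
= 17 - 4 = 13

13


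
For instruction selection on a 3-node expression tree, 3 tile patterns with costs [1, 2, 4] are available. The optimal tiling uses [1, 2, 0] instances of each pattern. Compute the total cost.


Total cost = sum(count_i * cost_i)
= 1*1 + 2*2 + 0*4
= 5

5


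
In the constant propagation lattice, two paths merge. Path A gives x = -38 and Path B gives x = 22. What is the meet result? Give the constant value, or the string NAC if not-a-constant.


Meet operation: if both paths give the same constant, result is that constant; if they differ, result is NAC (not-a-constant).
Path A: -38, Path B: 22 -> differ
Result: not-a-constant -> NAC

NAC


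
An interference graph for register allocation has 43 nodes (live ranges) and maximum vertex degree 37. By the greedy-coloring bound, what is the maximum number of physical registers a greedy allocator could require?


Greedy coloring never needs more than (max_degree + 1) colors: when coloring a vertex, at most max_degree neighbors are already colored.
Upper bound = 37 + 1 = 38

38


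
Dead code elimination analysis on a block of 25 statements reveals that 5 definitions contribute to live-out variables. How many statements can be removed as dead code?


Dead code = total statements - live definitions
= 25 - 5 = 20

20


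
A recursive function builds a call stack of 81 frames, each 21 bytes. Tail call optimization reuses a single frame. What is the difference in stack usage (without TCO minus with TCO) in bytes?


Without TCO: 81 * 21 = 1701 bytes
With TCO: reuse 1 frame = 21 bytes
Savings = 1701 - 21 = 1680

1680


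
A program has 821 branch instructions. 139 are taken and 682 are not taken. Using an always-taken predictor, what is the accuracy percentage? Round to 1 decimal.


Predictor: always-taken
Correct predictions = 139
Accuracy = 139 / 821 * 100 = 16.9%

16.9


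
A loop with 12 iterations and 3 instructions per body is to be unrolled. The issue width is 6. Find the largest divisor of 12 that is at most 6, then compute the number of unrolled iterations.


Largest divisor of 12 <= 6 is 6
New iterations = 12 / 6 = 2

2


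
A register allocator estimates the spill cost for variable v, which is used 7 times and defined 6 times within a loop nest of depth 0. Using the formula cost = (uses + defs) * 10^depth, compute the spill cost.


uses + defs = 7 + 6 = 13
10^0 = 1
Spill cost = 13 * 1 = 13

13


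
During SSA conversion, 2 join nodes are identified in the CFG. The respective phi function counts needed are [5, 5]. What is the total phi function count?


Total phi functions = sum of phi functions at each join node
= 5 + 5 = 10

10


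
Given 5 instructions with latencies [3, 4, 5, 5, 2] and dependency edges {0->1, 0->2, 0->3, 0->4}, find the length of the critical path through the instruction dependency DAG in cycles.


Compute longest path through dependency graph: dist(Ik) = max over predecessors of dist + latency(Ik).
dist(I0) = latency 3 = 3
dist(I1) = dist(I0) + 4 = 3 + 4 = 7
dist(I2) = dist(I0) + 5 = 3 + 5 = 8
dist(I3) = dist(I0) + 5 = 3 + 5 = 8
dist(I4) = dist(I0) + 2 = 3 + 2 = 5
Critical path = max dist = 8

8


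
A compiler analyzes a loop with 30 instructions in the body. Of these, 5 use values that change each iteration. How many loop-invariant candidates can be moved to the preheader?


Invariant candidates = total - loop-dependent
= 30 - 5 = 25

25


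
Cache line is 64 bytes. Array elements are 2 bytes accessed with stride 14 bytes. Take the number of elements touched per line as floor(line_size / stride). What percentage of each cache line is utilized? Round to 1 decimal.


Elements per cache line = floor(64 / 14) = 4
Bytes used = 4 * 2 = 8
Utilization = 8 / 64 * 100 = 12.5%

12.5


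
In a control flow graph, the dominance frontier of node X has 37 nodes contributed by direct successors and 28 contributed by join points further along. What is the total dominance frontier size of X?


DF(X) = direct successor contributions + join point contributions
= 37 + 28 = 65

65


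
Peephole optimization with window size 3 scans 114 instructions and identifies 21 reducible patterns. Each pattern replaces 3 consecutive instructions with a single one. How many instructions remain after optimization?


Each match removes 2 instructions.
Total removed = 21 * 2 = 42
Remaining = 114 - 42 = 72

72


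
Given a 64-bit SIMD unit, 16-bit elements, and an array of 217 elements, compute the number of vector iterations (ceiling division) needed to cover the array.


Width = 64 / 16 = 4 elements per vector op
Iterations = ceil(217 / 4) = 55

55


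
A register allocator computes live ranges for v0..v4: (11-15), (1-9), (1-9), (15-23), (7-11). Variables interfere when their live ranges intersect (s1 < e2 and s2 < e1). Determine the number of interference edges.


Check all pairs for overlapping intervals.
Two intervals (s1,e1) and (s2,e2) overlap if s1 < e2 and s2 < e1.
v0 (11-15) vs v1..v4: overlaps none -> 0
v1 (1-9) vs v2..v4: overlaps v2, v4 -> 2
v2 (1-9) vs v3..v4: overlaps v4 -> 1
v3 (15-23) vs v4: overlaps none -> 0
Total overlapping pairs = 0 + 2 + 1 + 0 = 3

3


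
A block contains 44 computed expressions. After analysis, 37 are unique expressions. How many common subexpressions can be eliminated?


CSE count = total expressions - unique expressions
= 44 - 37 = 7

7


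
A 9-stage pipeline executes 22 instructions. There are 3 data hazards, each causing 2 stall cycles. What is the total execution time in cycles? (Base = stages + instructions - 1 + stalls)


Base cycles = 9 + 22 - 1 = 30
Total stalls = 3 * 2 = 6
Total = 30 + 6 = 36

36


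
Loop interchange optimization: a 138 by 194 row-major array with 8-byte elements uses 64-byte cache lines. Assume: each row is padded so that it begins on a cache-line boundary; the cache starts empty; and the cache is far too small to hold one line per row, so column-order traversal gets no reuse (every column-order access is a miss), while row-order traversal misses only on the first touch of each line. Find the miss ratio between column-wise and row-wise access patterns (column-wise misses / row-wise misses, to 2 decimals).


Each row occupies 194 * 8 = 1552 bytes and starts on a line boundary, so it spans ceil(1552 / 64) = 25 cache lines.
Row-major traversal misses (one per line touched): 138 * ceil(194 * 8 / 64) = 3450
Column-major traversal misses (no reuse, every access misses): 138 * 194 = 26772
Ratio = 26772 / 3450 = 7.76

7.76


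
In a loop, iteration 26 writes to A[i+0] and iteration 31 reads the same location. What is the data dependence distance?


Distance = read iteration - write iteration
= 31 - 26 = 5

5


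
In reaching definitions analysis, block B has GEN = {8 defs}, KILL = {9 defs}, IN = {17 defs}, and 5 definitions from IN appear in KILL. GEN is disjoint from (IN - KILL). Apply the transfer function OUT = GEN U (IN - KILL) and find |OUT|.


IN - KILL: 17 - 5 = 12 surviving definitions
OUT = GEN + surviving = 8 + 12 = 20

20


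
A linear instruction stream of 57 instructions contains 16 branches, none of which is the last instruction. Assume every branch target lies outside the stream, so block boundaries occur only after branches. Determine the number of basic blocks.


With no in-sequence branch targets, the leaders are the first instruction plus the instruction after each branch.
Number of basic blocks = branches + 1
= 16 + 1 = 17

17
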